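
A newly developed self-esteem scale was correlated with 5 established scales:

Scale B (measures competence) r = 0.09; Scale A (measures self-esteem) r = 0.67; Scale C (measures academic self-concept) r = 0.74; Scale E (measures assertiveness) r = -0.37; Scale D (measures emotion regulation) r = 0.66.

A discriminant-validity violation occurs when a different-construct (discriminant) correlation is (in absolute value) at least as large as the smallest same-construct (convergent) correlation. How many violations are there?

1

Convergent (same construct = self-esteem): Scale A.
Smallest convergent = 0.67. Discriminant |r|: 0.09, 0.74, 0.37, 0.66; count ≥ 0.67 → 1.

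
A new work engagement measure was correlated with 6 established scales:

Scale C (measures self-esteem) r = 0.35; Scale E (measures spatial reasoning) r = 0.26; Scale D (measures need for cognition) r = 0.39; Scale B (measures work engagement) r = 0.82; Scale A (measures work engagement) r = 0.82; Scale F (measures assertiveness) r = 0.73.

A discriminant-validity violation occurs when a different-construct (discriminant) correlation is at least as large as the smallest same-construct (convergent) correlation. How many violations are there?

0

Convergent (same construct = work engagement): Scale B, Scale A.
Smallest convergent = 0.82. Discriminant values: 0.35, 0.26, 0.39, 0.73; count ≥ 0.82 → 0.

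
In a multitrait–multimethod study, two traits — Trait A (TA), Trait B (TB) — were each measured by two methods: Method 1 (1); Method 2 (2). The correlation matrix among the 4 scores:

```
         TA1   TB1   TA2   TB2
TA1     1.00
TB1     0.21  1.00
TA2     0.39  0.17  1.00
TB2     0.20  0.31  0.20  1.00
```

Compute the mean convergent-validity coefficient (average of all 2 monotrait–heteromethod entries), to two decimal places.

0.35

Convergent values: 0.39, 0.31; mean = 0.70/2 = 0.35.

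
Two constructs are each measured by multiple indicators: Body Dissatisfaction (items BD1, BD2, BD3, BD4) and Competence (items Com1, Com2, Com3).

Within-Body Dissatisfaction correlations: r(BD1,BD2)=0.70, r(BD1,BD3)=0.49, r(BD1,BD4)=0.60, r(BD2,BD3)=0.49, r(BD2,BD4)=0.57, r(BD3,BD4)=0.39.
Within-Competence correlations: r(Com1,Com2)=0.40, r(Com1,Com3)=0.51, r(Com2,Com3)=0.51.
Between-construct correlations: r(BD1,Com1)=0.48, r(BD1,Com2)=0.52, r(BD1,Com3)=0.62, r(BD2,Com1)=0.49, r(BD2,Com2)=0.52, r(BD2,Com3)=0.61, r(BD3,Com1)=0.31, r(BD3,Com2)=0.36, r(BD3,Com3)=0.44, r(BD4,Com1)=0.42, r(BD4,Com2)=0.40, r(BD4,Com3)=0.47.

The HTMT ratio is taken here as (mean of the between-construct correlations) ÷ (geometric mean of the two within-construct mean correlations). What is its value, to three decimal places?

0.930

Mean heterotrait r = 5.64/12 = 0.4700.
Mean within-BD = 3.24/6 = 0.5400; mean within-Com = 1.42/3 = 0.4733.
Geometric mean = √(0.5400 × 0.4733) = 0.5056.
HTMT = 0.4700 / 0.5056 = 0.930.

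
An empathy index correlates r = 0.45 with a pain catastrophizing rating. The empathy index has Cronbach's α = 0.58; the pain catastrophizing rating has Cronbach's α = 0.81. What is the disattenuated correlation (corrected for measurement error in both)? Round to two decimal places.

0.66

r_true = r_obs / √(r_xx · r_yy) = 0.45 / √(0.58 × 0.81) = 0.45 / √0.4698 = 0.45 / 0.6854 ≈ 0.66.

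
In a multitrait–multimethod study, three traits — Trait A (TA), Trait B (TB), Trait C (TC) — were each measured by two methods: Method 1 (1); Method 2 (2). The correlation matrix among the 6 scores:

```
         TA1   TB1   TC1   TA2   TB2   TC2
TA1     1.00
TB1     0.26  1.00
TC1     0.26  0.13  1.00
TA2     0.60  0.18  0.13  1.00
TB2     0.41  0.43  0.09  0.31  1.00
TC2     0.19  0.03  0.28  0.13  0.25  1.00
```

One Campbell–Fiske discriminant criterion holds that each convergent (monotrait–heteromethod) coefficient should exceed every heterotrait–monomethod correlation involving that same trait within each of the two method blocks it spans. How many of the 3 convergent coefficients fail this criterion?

Convergent coefficients and their comparison sets:
TA (methods 1·2): 0.60 vs {0.26, 0.31, 0.26, 0.13} → pass.
TB (methods 1·2): 0.43 vs {0.26, 0.31, 0.13, 0.25} → pass.
TC (methods 1·2): 0.28 vs {0.26, 0.13, 0.13, 0.25} → pass.
0 of 3 fail.

0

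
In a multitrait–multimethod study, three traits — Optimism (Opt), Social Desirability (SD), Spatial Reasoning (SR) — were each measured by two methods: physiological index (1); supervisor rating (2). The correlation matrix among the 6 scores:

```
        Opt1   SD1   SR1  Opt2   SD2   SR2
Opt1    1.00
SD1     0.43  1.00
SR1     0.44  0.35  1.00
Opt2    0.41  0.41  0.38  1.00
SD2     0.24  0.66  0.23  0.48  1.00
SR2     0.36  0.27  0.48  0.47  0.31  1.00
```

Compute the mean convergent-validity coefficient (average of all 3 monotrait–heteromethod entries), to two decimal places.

0.52

Convergent values: 0.41, 0.66, 0.48; mean = 1.55/3 = 0.52.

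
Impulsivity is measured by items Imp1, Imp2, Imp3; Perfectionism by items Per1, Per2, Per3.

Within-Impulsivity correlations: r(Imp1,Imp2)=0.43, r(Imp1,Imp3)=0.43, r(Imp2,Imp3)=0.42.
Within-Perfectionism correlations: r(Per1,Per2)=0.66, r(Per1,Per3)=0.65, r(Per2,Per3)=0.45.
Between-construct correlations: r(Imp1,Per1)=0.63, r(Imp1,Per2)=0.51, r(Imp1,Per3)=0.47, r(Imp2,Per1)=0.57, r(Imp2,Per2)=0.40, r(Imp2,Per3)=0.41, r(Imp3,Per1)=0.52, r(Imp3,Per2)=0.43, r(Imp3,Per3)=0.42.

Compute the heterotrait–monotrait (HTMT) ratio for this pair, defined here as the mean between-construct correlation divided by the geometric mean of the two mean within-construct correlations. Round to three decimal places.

Mean between = 4.36/9 = 0.4844.
Mean within-Imp = 1.28/3 = 0.4267; mean within-Per = 1.76/3 = 0.5867.
Geometric mean = √(0.4267 × 0.5867) = 0.5003.
HTMT = 0.4844 / 0.5003 = 0.968.

0.968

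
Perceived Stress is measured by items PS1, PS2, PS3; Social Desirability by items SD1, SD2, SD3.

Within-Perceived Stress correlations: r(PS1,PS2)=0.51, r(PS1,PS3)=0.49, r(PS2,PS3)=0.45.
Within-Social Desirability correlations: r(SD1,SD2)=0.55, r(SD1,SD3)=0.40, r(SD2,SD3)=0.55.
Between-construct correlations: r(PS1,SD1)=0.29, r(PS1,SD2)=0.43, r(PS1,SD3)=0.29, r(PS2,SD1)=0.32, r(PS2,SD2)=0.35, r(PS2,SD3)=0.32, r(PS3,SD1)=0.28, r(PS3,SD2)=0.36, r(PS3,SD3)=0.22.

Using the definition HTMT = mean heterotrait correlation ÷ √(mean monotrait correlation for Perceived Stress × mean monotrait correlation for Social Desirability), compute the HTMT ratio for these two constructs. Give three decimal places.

0.646

Mean heterotrait r = 2.86/9 = 0.3178.
Mean within-PS = 1.45/3 = 0.4833; mean within-SD = 1.50/3 = 0.5000.
Geometric mean = √(0.4833 × 0.5000) = 0.4916.
HTMT = 0.3178 / 0.4916 = 0.646.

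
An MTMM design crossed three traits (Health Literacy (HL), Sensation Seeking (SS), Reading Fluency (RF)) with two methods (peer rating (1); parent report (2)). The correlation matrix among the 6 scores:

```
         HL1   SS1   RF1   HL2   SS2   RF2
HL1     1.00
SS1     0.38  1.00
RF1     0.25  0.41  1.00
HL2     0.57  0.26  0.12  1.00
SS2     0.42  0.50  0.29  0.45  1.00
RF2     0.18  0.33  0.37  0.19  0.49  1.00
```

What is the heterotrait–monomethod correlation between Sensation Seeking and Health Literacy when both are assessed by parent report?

Different traits, same method: r(SS2, HL2) = 0.45.

0.45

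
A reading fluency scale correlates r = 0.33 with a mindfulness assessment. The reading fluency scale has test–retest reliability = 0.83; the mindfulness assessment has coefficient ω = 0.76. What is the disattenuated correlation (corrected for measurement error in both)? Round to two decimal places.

r_true = r_obs / √(r_xx · r_yy) = 0.33 / √(0.83 × 0.76) = 0.33 / √0.6308 = 0.33 / 0.7942 ≈ 0.42.

0.42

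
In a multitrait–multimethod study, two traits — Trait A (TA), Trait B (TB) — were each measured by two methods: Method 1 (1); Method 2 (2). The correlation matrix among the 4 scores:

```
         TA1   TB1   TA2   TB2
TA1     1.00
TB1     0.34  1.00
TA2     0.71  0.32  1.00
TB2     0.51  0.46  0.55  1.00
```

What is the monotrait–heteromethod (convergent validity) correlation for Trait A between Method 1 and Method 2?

Same trait (TA), different methods: r(TA1, TA2) = 0.71.

0.71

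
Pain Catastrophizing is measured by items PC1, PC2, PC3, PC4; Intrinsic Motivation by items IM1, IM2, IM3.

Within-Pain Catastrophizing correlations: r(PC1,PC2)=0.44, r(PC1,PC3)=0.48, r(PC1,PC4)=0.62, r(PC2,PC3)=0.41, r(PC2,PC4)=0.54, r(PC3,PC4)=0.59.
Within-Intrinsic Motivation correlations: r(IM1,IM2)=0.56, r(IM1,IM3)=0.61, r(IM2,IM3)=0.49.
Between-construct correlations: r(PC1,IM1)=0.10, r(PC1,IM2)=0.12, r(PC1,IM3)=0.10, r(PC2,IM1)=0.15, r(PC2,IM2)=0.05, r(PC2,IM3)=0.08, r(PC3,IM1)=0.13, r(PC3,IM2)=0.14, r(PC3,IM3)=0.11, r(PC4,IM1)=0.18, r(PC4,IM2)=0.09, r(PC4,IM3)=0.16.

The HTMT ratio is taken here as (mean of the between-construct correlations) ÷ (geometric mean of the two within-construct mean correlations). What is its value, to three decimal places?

Mean heterotrait r = 1.41/12 = 0.1175.
Mean within-PC = 3.08/6 = 0.5133; mean within-IM = 1.66/3 = 0.5533.
Geometric mean = √(0.5133 × 0.5533) = 0.5329.
HTMT = 0.1175 / 0.5329 = 0.220.

0.220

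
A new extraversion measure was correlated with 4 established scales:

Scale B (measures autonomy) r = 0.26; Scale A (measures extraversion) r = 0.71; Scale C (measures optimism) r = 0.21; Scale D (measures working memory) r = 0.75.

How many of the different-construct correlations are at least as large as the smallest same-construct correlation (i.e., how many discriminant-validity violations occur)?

1

Convergent (same construct = extraversion): Scale A.
Smallest convergent = 0.71. Discriminant values: 0.26, 0.21, 0.75; count ≥ 0.71 → 1.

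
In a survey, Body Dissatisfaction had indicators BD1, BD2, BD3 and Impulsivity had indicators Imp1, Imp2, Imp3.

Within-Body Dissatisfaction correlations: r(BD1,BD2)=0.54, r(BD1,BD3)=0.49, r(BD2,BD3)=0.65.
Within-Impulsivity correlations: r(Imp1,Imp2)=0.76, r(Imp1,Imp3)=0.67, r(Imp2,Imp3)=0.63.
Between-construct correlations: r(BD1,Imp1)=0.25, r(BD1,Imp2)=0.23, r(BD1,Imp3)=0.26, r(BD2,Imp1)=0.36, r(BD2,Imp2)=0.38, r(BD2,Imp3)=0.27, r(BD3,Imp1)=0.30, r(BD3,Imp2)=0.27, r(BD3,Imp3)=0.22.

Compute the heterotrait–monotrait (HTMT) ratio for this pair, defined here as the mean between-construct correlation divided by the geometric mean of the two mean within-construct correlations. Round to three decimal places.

Mean heterotrait r = 2.54/9 = 0.2822.
Mean within-BD = 1.68/3 = 0.5600; mean within-Imp = 2.06/3 = 0.6867.
Geometric mean = √(0.5600 × 0.6867) = 0.6201.
HTMT = 0.2822 / 0.6201 = 0.455.

0.455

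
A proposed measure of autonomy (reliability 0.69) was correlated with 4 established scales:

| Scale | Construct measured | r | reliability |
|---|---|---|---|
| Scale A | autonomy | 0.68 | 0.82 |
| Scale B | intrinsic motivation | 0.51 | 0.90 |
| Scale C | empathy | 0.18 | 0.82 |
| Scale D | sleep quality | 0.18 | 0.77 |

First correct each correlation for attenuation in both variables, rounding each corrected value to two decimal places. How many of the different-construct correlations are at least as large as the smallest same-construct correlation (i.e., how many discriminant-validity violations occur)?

Disattenuated r (r / √(r_scale · r_new)):
  Scale A (conv): 0.68 / √(0.82·0.69) = 0.90
  Scale B (disc): 0.51 / √(0.90·0.69) = 0.65
  Scale C (disc): 0.18 / √(0.82·0.69) = 0.24
  Scale D (disc): 0.18 / √(0.77·0.69) = 0.25
Smallest convergent = 0.90. Discriminant values: 0.65, 0.24, 0.25; count ≥ 0.90 → 0.

0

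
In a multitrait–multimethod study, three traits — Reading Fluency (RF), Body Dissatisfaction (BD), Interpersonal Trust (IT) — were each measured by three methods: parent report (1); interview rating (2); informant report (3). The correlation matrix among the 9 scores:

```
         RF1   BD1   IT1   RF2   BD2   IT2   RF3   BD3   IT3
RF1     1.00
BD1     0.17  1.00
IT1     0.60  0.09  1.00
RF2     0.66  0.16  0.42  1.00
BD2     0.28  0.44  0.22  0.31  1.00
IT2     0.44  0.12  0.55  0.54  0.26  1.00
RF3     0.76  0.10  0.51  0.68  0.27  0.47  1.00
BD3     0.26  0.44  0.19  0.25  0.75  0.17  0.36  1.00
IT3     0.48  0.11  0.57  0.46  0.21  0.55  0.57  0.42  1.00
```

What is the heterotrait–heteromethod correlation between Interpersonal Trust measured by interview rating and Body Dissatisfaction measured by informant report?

Different traits and methods: r(IT2, BD3) = 0.17.

0.17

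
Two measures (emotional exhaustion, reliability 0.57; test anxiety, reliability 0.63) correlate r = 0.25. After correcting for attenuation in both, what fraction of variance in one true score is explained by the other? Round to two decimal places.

Disattenuated r = 0.25 / √(0.57 × 0.63) = 0.25 / 0.5992 = 0.4172.
Shared true-score variance = 0.4172² = 0.1741 ≈ 0.17.

0.17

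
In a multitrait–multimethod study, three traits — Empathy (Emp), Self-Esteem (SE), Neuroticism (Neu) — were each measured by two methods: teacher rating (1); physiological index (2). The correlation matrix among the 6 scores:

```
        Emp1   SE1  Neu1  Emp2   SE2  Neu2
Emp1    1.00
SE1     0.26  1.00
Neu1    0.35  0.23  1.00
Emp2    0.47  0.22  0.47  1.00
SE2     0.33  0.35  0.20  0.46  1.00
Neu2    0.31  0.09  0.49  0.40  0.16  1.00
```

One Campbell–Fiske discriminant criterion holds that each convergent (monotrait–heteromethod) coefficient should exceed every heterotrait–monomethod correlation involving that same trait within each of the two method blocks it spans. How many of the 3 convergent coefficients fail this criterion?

1

Each convergent coefficient versus the relevant comparison correlations:
Emp (methods 1·2): 0.47 vs {0.26, 0.46, 0.35, 0.40} → pass.
SE (methods 1·2): 0.35 vs {0.26, 0.46, 0.23, 0.16} → fail.
Neu (methods 1·2): 0.49 vs {0.35, 0.40, 0.23, 0.16} → pass.
1 of 3 fail.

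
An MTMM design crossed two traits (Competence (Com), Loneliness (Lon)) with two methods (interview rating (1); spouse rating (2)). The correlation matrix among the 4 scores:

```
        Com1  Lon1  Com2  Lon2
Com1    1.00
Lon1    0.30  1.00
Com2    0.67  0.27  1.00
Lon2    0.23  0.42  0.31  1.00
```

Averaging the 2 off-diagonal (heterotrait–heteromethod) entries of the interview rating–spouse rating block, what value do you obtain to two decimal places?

0.25

HTHM values (method 1 × method 2): 0.23, 0.27; mean = 0.50/2 = 0.25.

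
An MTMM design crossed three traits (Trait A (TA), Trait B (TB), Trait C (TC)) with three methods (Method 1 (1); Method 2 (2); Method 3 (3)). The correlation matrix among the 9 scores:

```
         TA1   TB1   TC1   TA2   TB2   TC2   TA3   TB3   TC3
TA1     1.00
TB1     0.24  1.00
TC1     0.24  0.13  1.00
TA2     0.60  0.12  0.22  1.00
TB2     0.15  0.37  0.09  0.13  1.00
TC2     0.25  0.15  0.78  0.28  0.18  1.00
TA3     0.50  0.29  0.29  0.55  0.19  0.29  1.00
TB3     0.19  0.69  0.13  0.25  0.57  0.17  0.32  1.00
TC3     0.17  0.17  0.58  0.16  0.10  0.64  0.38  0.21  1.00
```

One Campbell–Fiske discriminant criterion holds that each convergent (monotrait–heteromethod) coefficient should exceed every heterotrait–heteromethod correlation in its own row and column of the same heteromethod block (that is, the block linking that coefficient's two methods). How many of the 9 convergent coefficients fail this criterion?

0

Convergent coefficients and their comparison sets:
TA (methods 1·2): 0.60 vs {0.15, 0.12, 0.25, 0.22} → pass.
TA (methods 1·3): 0.50 vs {0.19, 0.29, 0.17, 0.29} → pass.
TA (methods 2·3): 0.55 vs {0.25, 0.19, 0.16, 0.29} → pass.
TB (methods 1·2): 0.37 vs {0.12, 0.15, 0.15, 0.09} → pass.
TB (methods 1·3): 0.69 vs {0.29, 0.19, 0.17, 0.13} → pass.
TB (methods 2·3): 0.57 vs {0.19, 0.25, 0.10, 0.17} → pass.
TC (methods 1·2): 0.78 vs {0.22, 0.25, 0.09, 0.15} → pass.
TC (methods 1·3): 0.58 vs {0.29, 0.17, 0.13, 0.17} → pass.
TC (methods 2·3): 0.64 vs {0.29, 0.16, 0.17, 0.10} → pass.
0 of 9 fail.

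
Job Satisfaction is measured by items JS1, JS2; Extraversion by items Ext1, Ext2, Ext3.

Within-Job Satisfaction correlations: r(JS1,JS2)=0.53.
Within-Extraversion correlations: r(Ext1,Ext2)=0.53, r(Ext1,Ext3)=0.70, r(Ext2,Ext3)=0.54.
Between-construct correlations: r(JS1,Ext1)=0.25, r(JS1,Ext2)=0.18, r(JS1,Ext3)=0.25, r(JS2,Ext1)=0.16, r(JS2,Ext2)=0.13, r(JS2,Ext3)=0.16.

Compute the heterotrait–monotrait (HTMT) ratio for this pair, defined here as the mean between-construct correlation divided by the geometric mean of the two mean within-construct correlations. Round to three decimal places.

0.337

Between-construct mean = 1.13/6 = 0.1883.
Mean within-JS = 0.53/1 = 0.5300; mean within-Ext = 1.77/3 = 0.5900.
Geometric mean = √(0.5300 × 0.5900) = 0.5592.
HTMT = 0.1883 / 0.5592 = 0.337.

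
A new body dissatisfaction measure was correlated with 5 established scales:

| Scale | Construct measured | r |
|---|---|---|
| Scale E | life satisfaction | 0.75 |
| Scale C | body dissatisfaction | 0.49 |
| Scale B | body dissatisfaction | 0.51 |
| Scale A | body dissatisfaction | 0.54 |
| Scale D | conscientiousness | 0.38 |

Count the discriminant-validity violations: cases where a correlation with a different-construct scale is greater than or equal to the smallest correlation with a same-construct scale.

Convergent (same construct = body dissatisfaction): Scale C, Scale B, Scale A.
Smallest convergent = 0.49. Discriminant values: 0.75, 0.38; count ≥ 0.49 → 1.

1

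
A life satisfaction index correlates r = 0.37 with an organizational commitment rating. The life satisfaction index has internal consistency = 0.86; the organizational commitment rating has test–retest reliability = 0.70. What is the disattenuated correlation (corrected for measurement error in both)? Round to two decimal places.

r_true = r_obs / √(r_xx · r_yy) = 0.37 / √(0.86 × 0.70) = 0.37 / √0.6020 = 0.37 / 0.7759 ≈ 0.48.

0.48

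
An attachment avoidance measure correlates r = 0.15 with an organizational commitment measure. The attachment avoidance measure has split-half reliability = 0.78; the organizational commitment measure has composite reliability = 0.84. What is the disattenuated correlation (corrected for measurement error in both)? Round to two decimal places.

r_true = r_obs / √(r_xx · r_yy) = 0.15 / √(0.78 × 0.84) = 0.15 / √0.6552 = 0.15 / 0.8094 ≈ 0.19.

0.19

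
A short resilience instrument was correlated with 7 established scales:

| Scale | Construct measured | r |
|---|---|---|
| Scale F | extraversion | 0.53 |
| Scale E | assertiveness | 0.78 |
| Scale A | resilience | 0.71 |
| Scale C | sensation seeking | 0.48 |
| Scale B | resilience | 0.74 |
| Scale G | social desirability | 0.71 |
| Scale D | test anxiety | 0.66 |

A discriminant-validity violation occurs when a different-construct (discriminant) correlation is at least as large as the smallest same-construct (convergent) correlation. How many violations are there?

Convergent (same construct = resilience): Scale A, Scale B.
Smallest convergent = 0.71. Discriminant values: 0.53, 0.78, 0.48, 0.71, 0.66; count ≥ 0.71 → 2.

2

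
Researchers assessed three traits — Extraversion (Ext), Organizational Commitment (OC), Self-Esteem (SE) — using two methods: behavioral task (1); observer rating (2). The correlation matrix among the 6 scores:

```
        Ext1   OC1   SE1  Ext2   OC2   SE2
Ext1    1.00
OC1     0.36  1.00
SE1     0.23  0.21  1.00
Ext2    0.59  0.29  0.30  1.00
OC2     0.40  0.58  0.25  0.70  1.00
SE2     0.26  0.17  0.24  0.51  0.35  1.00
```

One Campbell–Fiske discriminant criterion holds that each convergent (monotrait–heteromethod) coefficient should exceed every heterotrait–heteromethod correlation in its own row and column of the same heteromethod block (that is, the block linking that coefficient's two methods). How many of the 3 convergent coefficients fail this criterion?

Convergent coefficients and their comparison sets:
Ext (methods 1·2): 0.59 vs {0.40, 0.29, 0.26, 0.30} → pass.
OC (methods 1·2): 0.58 vs {0.29, 0.40, 0.17, 0.25} → pass.
SE (methods 1·2): 0.24 vs {0.30, 0.26, 0.25, 0.17} → fail.
1 of 3 fail.

1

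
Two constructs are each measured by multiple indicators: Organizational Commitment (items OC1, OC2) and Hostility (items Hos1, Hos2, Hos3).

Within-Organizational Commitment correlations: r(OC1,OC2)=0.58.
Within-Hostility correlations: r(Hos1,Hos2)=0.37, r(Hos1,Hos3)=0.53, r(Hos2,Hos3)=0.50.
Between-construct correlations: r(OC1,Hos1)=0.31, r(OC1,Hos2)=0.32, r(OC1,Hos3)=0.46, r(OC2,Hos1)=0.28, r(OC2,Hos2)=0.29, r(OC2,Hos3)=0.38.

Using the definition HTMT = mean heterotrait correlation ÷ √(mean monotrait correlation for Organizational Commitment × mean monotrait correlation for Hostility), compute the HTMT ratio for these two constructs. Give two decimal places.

Between-construct mean = 2.04/6 = 0.3400.
Mean within-OC = 0.58/1 = 0.5800; mean within-Hos = 1.40/3 = 0.4667.
Geometric mean = √(0.5800 × 0.4667) = 0.5203.
HTMT = 0.3400 / 0.5203 = 0.65.

0.65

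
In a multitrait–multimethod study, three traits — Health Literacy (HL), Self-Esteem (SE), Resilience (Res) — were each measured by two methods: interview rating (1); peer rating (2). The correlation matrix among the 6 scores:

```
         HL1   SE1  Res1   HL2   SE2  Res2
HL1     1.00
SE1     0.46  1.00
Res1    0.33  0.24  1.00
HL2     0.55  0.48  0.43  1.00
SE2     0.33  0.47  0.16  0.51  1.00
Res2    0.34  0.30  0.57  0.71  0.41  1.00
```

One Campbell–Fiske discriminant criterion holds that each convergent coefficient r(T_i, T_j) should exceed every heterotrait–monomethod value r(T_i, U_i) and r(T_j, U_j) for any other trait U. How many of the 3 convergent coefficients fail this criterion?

3

Checking each validity diagonal entry against its comparison values:
HL (methods 1·2): 0.55 vs {0.46, 0.51, 0.33, 0.71} → fail.
SE (methods 1·2): 0.47 vs {0.46, 0.51, 0.24, 0.41} → fail.
Res (methods 1·2): 0.57 vs {0.33, 0.71, 0.24, 0.41} → fail.
3 of 3 fail.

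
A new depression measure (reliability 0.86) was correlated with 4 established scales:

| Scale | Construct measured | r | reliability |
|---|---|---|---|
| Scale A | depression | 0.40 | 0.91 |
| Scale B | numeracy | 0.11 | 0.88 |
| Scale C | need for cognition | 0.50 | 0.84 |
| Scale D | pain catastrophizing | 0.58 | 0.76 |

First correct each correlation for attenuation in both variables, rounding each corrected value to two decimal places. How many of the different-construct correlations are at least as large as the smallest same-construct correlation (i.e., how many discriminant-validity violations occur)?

Disattenuated r (r / √(r_scale · r_new)):
  Scale A (conv): 0.40 / √(0.91·0.86) = 0.45
  Scale B (disc): 0.11 / √(0.88·0.86) = 0.13
  Scale C (disc): 0.50 / √(0.84·0.86) = 0.59
  Scale D (disc): 0.58 / √(0.76·0.86) = 0.72
Smallest convergent = 0.45. Discriminant values: 0.13, 0.59, 0.72; count ≥ 0.45 → 2.

2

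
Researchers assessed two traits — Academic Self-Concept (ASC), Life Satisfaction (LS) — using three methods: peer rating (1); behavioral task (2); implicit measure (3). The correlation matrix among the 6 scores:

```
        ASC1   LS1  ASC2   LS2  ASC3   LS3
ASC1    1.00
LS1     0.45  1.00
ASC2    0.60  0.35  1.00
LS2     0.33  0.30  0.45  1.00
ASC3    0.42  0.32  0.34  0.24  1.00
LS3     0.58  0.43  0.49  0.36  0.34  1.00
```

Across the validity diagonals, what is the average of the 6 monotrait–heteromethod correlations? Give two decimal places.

0.41

Convergent values: 0.60, 0.42, 0.34, 0.30, 0.43, 0.36; mean = 2.45/6 = 0.41.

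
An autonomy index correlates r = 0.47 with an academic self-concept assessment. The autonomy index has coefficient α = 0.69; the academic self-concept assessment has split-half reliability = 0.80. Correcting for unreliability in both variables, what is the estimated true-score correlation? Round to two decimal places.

0.63

r_true = r_obs / √(r_xx · r_yy) = 0.47 / √(0.69 × 0.80) = 0.47 / √0.5520 = 0.47 / 0.7430 ≈ 0.63.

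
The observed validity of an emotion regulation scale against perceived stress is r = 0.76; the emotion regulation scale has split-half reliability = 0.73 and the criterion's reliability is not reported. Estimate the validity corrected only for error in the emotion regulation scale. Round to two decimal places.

Single correction: r_c = r_obs / √r_xx = 0.76 / √0.73 = 0.76 / 0.8544 ≈ 0.89.

0.89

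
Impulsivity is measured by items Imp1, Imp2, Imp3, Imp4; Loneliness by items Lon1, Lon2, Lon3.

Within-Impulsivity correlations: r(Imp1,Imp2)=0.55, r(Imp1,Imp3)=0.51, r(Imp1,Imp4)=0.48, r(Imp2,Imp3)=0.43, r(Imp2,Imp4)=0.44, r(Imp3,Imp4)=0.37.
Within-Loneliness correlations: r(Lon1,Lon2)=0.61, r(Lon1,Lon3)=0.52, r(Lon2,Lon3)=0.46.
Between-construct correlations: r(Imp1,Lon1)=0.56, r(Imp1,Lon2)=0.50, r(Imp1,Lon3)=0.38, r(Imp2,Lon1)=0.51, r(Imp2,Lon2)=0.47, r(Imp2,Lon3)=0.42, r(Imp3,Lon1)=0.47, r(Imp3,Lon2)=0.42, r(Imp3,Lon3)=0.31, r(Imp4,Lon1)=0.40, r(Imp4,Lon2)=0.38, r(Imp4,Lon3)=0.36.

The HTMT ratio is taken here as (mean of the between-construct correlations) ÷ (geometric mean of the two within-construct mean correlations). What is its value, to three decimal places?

0.871

Between-construct mean = 5.18/12 = 0.4317.
Mean within-Imp = 2.78/6 = 0.4633; mean within-Lon = 1.59/3 = 0.5300.
Geometric mean = √(0.4633 × 0.5300) = 0.4955.
HTMT = 0.4317 / 0.4955 = 0.871.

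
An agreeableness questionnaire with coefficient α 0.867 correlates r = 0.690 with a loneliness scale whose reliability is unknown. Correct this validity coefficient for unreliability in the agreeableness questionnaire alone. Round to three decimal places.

Single correction: r_c = r_obs / √r_xx = 0.690 / √0.867 = 0.690 / 0.9311 ≈ 0.741.

0.741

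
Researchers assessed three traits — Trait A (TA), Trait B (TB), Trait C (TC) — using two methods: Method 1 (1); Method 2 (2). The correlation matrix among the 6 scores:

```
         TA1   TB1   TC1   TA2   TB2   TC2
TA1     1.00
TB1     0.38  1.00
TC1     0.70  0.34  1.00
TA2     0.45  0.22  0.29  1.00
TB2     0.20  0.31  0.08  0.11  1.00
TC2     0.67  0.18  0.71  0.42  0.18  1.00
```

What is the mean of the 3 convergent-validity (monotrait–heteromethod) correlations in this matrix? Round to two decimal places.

Convergent values: 0.45, 0.31, 0.71; mean = 1.47/3 = 0.49.

0.49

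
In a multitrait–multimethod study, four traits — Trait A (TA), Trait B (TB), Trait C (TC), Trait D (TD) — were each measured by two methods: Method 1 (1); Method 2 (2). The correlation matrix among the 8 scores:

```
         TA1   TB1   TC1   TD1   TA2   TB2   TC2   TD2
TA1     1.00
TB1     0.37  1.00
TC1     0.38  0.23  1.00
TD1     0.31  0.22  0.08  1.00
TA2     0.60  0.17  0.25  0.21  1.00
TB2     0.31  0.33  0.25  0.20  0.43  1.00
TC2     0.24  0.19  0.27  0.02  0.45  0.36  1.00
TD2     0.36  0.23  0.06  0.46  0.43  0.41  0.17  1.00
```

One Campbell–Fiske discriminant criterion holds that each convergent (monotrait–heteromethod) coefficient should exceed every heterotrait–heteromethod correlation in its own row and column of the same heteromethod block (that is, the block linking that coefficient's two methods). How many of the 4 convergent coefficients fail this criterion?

Checking each validity diagonal entry against its comparison values:
TA (methods 1·2): 0.60 vs {0.31, 0.17, 0.24, 0.25, 0.36, 0.21} → pass.
TB (methods 1·2): 0.33 vs {0.17, 0.31, 0.19, 0.25, 0.23, 0.20} → pass.
TC (methods 1·2): 0.27 vs {0.25, 0.24, 0.25, 0.19, 0.06, 0.02} → pass.
TD (methods 1·2): 0.46 vs {0.21, 0.36, 0.20, 0.23, 0.02, 0.06} → pass.
0 of 4 fail.

0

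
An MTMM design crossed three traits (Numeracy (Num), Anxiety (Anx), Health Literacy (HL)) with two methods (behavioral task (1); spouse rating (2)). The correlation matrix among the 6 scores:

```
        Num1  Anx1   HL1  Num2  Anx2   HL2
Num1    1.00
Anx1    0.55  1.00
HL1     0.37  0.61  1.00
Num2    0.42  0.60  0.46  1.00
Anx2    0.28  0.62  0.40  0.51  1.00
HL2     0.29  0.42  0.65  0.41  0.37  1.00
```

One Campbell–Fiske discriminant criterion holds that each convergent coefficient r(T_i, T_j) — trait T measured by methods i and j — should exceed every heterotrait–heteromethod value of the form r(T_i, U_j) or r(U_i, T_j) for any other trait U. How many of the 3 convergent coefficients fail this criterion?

1

Checking each validity diagonal entry against its comparison values:
Num (methods 1·2): 0.42 vs {0.28, 0.60, 0.29, 0.46} → fail.
Anx (methods 1·2): 0.62 vs {0.60, 0.28, 0.42, 0.40} → pass.
HL (methods 1·2): 0.65 vs {0.46, 0.29, 0.40, 0.42} → pass.
1 of 3 fail.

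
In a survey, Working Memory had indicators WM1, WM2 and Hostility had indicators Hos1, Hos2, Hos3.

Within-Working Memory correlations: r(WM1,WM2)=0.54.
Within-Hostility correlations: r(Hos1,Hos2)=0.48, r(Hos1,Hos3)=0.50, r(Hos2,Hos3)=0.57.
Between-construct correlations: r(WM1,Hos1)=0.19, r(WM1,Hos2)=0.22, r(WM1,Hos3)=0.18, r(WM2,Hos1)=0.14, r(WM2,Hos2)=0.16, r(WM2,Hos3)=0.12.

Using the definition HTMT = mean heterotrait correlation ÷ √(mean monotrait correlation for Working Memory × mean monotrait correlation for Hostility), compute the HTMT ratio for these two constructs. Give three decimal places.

Between-construct mean = 1.01/6 = 0.1683.
Mean within-WM = 0.54/1 = 0.5400; mean within-Hos = 1.55/3 = 0.5167.
Geometric mean = √(0.5400 × 0.5167) = 0.5282.
HTMT = 0.1683 / 0.5282 = 0.319.

0.319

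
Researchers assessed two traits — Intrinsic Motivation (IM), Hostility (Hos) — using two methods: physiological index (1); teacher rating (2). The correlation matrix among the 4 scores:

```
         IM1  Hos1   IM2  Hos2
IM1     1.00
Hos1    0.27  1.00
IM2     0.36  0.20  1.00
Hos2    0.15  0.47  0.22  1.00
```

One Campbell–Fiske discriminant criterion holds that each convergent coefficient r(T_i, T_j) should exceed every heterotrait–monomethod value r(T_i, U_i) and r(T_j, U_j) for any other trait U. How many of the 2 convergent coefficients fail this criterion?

0

Each convergent coefficient versus the relevant comparison correlations:
IM (methods 1·2): 0.36 vs {0.27, 0.22} → pass.
Hos (methods 1·2): 0.47 vs {0.27, 0.22} → pass.
0 of 2 fail.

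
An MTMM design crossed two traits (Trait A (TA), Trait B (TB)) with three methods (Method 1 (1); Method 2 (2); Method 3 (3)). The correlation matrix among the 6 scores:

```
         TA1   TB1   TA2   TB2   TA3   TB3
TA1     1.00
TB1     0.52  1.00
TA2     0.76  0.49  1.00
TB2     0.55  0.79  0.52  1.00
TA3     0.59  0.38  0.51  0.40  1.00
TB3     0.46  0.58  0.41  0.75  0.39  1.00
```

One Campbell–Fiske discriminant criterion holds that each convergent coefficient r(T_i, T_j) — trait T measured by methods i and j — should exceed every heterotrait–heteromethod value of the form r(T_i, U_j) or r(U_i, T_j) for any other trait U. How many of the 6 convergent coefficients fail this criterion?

0

Each convergent coefficient versus the relevant comparison correlations:
TA (methods 1·2): 0.76 vs {0.55, 0.49} → pass.
TA (methods 1·3): 0.59 vs {0.46, 0.38} → pass.
TA (methods 2·3): 0.51 vs {0.41, 0.40} → pass.
TB (methods 1·2): 0.79 vs {0.49, 0.55} → pass.
TB (methods 1·3): 0.58 vs {0.38, 0.46} → pass.
TB (methods 2·3): 0.75 vs {0.40, 0.41} → pass.
0 of 6 fail.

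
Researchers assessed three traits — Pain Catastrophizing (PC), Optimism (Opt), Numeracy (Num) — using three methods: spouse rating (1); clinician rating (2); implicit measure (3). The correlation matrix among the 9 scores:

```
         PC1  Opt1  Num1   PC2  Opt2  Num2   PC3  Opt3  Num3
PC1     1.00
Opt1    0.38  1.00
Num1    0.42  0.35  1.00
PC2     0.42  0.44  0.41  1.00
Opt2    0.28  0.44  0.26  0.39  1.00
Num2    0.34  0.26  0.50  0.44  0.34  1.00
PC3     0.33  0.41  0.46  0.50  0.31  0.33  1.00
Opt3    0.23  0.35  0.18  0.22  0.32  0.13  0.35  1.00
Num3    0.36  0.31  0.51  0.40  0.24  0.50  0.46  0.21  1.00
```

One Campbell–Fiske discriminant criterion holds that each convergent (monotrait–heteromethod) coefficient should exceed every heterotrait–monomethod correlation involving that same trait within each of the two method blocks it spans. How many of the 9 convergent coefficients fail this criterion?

Checking each validity diagonal entry against its comparison values:
PC (methods 1·2): 0.42 vs {0.38, 0.39, 0.42, 0.44} → fail.
PC (methods 1·3): 0.33 vs {0.38, 0.35, 0.42, 0.46} → fail.
PC (methods 2·3): 0.50 vs {0.39, 0.35, 0.44, 0.46} → pass.
Opt (methods 1·2): 0.44 vs {0.38, 0.39, 0.35, 0.34} → pass.
Opt (methods 1·3): 0.35 vs {0.38, 0.35, 0.35, 0.21} → fail.
Opt (methods 2·3): 0.32 vs {0.39, 0.35, 0.34, 0.21} → fail.
Num (methods 1·2): 0.50 vs {0.42, 0.44, 0.35, 0.34} → pass.
Num (methods 1·3): 0.51 vs {0.42, 0.46, 0.35, 0.21} → pass.
Num (methods 2·3): 0.50 vs {0.44, 0.46, 0.34, 0.21} → pass.
4 of 9 fail.

4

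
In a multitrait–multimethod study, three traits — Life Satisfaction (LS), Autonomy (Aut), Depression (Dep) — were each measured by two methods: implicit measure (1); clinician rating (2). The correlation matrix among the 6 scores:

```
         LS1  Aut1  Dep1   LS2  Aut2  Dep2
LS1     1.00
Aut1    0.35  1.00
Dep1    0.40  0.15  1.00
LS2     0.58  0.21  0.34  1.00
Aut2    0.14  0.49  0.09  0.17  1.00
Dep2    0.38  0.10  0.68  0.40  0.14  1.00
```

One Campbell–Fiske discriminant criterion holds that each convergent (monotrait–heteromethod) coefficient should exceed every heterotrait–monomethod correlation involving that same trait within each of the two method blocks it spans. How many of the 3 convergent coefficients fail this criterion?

Each convergent coefficient versus the relevant comparison correlations:
LS (methods 1·2): 0.58 vs {0.35, 0.17, 0.40, 0.40} → pass.
Aut (methods 1·2): 0.49 vs {0.35, 0.17, 0.15, 0.14} → pass.
Dep (methods 1·2): 0.68 vs {0.40, 0.40, 0.15, 0.14} → pass.
0 of 3 fail.

0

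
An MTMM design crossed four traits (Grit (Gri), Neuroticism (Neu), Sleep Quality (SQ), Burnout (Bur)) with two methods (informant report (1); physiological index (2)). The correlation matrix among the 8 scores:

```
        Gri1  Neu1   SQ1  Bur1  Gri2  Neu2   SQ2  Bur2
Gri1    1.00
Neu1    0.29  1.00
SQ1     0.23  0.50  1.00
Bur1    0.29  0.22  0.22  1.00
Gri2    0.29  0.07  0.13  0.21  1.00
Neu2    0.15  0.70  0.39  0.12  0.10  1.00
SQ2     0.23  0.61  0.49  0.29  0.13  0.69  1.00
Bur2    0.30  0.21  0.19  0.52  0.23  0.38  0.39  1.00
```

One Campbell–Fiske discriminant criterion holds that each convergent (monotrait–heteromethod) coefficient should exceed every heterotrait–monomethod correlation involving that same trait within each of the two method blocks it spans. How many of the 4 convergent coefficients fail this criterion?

2

Each convergent coefficient versus the relevant comparison correlations:
Gri (methods 1·2): 0.29 vs {0.29, 0.10, 0.23, 0.13, 0.29, 0.23} → fail.
Neu (methods 1·2): 0.70 vs {0.29, 0.10, 0.50, 0.69, 0.22, 0.38} → pass.
SQ (methods 1·2): 0.49 vs {0.23, 0.13, 0.50, 0.69, 0.22, 0.39} → fail.
Bur (methods 1·2): 0.52 vs {0.29, 0.23, 0.22, 0.38, 0.22, 0.39} → pass.
2 of 4 fail.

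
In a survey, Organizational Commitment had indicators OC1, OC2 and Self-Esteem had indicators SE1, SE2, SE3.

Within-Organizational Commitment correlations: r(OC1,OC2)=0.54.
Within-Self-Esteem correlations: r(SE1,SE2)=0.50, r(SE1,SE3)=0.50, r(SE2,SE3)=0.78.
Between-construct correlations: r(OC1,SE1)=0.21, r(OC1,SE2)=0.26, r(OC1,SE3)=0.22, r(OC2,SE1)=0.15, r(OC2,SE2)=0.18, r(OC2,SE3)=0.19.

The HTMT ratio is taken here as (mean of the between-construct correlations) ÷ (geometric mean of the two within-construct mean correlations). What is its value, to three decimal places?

0.356

Mean heterotrait r = 1.21/6 = 0.2017.
Mean within-OC = 0.54/1 = 0.5400; mean within-SE = 1.78/3 = 0.5933.
Geometric mean = √(0.5400 × 0.5933) = 0.5660.
HTMT = 0.2017 / 0.5660 = 0.356.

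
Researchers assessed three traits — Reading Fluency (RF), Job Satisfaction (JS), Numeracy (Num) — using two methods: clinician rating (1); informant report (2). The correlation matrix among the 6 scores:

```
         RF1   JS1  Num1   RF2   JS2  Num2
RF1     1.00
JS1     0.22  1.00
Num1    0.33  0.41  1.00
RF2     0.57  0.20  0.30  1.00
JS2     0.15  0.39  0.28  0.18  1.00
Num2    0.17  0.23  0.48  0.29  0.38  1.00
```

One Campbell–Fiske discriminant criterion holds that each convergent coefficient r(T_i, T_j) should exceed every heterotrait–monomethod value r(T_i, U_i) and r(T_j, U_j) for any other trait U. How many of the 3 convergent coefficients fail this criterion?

1

Checking each validity diagonal entry against its comparison values:
RF (methods 1·2): 0.57 vs {0.22, 0.18, 0.33, 0.29} → pass.
JS (methods 1·2): 0.39 vs {0.22, 0.18, 0.41, 0.38} → fail.
Num (methods 1·2): 0.48 vs {0.33, 0.29, 0.41, 0.38} → pass.
1 of 3 fail.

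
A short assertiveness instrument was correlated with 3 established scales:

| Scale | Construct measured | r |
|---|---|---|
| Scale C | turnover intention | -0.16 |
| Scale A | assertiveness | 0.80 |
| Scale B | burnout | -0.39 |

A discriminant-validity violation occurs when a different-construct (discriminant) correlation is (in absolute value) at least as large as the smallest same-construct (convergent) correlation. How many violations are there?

Convergent (same construct = assertiveness): Scale A.
Smallest convergent = 0.80. Discriminant |r|: 0.16, 0.39; count ≥ 0.80 → 0.

0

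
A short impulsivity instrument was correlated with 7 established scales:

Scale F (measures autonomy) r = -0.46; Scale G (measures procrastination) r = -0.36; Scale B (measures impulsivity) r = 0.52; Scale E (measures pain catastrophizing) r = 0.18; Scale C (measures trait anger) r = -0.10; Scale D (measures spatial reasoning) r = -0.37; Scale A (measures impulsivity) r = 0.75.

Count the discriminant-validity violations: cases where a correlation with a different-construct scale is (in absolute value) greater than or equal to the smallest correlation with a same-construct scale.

Convergent (same construct = impulsivity): Scale B, Scale A.
Smallest convergent = 0.52. Discriminant |r|: 0.46, 0.36, 0.18, 0.10, 0.37; count ≥ 0.52 → 0.

0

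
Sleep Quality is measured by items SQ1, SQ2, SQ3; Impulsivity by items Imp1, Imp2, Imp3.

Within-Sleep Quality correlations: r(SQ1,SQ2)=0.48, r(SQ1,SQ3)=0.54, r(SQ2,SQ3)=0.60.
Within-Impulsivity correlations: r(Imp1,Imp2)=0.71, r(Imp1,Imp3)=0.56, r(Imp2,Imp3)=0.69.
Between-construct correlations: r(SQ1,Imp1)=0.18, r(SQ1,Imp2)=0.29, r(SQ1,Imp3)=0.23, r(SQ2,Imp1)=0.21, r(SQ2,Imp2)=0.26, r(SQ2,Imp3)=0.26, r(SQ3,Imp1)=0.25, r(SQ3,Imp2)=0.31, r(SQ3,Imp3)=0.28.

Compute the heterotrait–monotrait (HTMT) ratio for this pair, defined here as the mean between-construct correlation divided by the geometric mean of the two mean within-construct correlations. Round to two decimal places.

Mean heterotrait r = 2.27/9 = 0.2522.
Mean within-SQ = 1.62/3 = 0.5400; mean within-Imp = 1.96/3 = 0.6533.
Geometric mean = √(0.5400 × 0.6533) = 0.5940.
HTMT = 0.2522 / 0.5940 = 0.42.

0.42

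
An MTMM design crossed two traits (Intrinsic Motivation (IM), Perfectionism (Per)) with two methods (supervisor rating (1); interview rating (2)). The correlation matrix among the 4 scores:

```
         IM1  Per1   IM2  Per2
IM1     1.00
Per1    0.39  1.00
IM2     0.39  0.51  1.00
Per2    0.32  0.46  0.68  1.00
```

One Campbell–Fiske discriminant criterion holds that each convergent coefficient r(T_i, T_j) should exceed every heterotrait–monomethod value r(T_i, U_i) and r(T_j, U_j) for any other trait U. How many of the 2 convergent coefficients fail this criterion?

2

Checking each validity diagonal entry against its comparison values:
IM (methods 1·2): 0.39 vs {0.39, 0.68} → fail.
Per (methods 1·2): 0.46 vs {0.39, 0.68} → fail.
2 of 2 fail.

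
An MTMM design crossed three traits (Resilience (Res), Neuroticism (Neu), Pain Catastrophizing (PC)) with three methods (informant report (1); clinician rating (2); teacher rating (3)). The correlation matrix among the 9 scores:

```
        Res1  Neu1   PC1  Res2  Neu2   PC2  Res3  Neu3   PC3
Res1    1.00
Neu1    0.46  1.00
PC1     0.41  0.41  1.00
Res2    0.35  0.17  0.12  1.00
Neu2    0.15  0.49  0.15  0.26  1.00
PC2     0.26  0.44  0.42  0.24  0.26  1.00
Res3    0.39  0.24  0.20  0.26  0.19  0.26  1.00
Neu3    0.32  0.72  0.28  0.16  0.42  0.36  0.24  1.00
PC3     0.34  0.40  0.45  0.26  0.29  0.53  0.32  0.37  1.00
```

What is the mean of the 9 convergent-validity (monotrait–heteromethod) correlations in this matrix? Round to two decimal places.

0.45

Convergent values: 0.35, 0.39, 0.26, 0.49, 0.72, 0.42, 0.42, 0.45, 0.53; mean = 4.03/9 = 0.45.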